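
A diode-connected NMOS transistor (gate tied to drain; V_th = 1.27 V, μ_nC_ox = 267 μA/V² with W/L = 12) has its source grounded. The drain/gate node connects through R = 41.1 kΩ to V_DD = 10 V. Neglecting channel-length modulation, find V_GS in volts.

V_GS = 1.63 V

With gate tied to drain, V_GS = V_DS ≥ V_GS − V_th, so the device is in saturation.
k_n = μ_nC_ox · (W/L) = 3.204 mA/V².
KCL at the drain: ½ k_n (V_GS − V_th)² = (V_DD − V_GS)/R.
Let x = V_GS − 1.27. Then 65.8 x² + x − 8.73 = 0, giving x = 0.357 V (positive root), so V_GS = 1.63 V.
I_D = (V_DD − V_GS)/R = (10 − 1.63) / 41.1 = 0.204 mA.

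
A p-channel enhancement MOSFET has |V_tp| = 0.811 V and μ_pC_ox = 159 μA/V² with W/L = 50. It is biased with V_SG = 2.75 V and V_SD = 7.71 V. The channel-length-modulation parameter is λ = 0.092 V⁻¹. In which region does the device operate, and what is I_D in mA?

k_p = μ_pC_ox · (W/L) = 7.95 mA/V².
V_ov = V_SG − |V_tp| = 2.75 − 0.811 = 1.94 V.
Since V_SD = 7.71 V ≥ V_ov = 1.94 V, the device is in saturation.
I_D = ½ k_p V_ov² (1 + λ V_SD) = 0.5 × 7.95 × 1.94² × (1 + 0.092 × 7.71) = 25.5 mA.

Saturation; I_D = 25.5 mA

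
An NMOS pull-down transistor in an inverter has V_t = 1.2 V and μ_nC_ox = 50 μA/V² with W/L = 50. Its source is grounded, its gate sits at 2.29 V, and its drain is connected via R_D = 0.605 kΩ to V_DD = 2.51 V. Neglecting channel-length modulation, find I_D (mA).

V_GS = V_G = 2.29 V, so V_ov = 2.29 − 1.2 = 1.09 V.
k_n = μ_nC_ox · (W/L) = 2.5 mA/V².
Assume saturation: I_D = ½ k_n V_ov² = 0.5 × 2.5 × 1.09² = 1.49 mA, giving V_DS = V_DD − I_D R_D = 2.51 − 1.49 × 0.605 = 1.61 V.
V_DS = 1.61 V ≥ V_ov = 1.09 V, confirming saturation.

I_D = 1.49 mA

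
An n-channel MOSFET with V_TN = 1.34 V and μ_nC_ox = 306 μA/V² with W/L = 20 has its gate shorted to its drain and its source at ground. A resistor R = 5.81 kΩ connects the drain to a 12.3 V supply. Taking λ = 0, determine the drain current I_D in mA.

I_D = 1.76 mA

With gate tied to drain, V_GS = V_DS ≥ V_GS − V_TN, so the device is in saturation.
k_n = μ_nC_ox · (W/L) = 6.12 mA/V².
KCL at the drain: ½ k_n (V_GS − V_TN)² = (V_DD − V_GS)/R.
Let x = V_GS − 1.34. Then 17.8 x² + x − 10.96 = 0, giving x = 0.758 V (positive root), so V_GS = 2.1 V.
I_D = (V_DD − V_GS)/R = (12.3 − 2.1) / 5.81 = 1.76 mA.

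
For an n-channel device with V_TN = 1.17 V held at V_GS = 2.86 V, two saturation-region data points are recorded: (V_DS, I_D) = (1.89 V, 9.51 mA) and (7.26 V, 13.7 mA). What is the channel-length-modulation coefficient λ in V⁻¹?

λ = 0.0971 V⁻¹

With V_GS fixed, I_D ∝ (1 + λ V_DS) in saturation, so I_D2/I_D1 = (1 + λ V_DS2)/(1 + λ V_DS1).
13.7/9.51 = 1.441 = (1 + 7.26 λ)/(1 + 1.89 λ).
Solving: λ (I_D1 V_DS2 − I_D2 V_DS1) = I_D2 − I_D1, so λ = (13.7 − 9.51) / (9.51 × 7.26 − 13.7 × 1.89) = 4.19 / 43.1 = 0.0971 V⁻¹.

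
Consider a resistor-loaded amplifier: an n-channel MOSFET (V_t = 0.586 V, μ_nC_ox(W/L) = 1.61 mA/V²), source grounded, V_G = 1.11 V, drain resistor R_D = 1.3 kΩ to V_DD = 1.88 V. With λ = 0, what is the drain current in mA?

I_D = 0.221 mA

V_GS = V_G = 1.11 V, so V_ov = 1.11 − 0.586 = 0.524 V.
Assume saturation: I_D = ½ k_n V_ov² = 0.5 × 1.61 × 0.524² = 0.221 mA, giving V_DS = V_DD − I_D R_D = 1.88 − 0.221 × 1.3 = 1.59 V.
V_DS = 1.59 V ≥ V_ov = 0.524 V, confirming saturation.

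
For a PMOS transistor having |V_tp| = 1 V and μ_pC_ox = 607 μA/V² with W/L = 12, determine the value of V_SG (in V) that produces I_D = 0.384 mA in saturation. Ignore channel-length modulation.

V_SG = 1.32 V

k_p = μ_pC_ox · (W/L) = 7.284 mA/V².
In saturation I_D = ½ k_p (V_SG − |V_tp|)², so V_SG − |V_tp| = √(2 I_D / k_p) = √(2 × 0.384 / 7.284) = 0.325 V.
V_SG = 1 + 0.325 = 1.32 V.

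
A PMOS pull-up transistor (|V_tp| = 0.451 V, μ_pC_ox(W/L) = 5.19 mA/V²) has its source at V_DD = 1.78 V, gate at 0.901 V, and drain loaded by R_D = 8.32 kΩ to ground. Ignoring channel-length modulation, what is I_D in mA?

I_D = 0.202 mA

V_SG = V_DD − V_G = 1.78 − 0.901 = 0.879 V, so V_ov = 0.879 − 0.451 = 0.428 V.
Assume saturation: I_D = ½ k_p V_ov² = 0.5 × 5.19 × 0.428² = 0.475 mA, giving V_SD = V_DD − I_D R_D = 1.78 − 0.475 × 8.32 = -2.18 V.
But -2.18 V < V_ov = 0.428 V, so the device is actually in triode.
In triode I_D = k_p[V_ov V_SD − ½ V_SD²] and I_D = (V_DD − V_SD)/R_D. Equating: 21.6 V_SD² − 19.48 V_SD + 1.78 = 0, giving V_SD = 0.103 V (the root below V_ov).
I_D = (1.78 − 0.103) / 8.32 = 0.202 mA.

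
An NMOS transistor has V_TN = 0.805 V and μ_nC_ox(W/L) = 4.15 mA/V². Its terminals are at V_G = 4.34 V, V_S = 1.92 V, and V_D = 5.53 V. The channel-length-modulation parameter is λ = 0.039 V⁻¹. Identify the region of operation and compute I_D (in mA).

V_GS = V_G − V_S = 4.34 − 1.92 = 2.42 V; V_DS = V_D − V_S = 5.53 − 1.92 = 3.61 V.
V_ov = V_GS − V_TN = 2.42 − 0.805 = 1.61 V.
Since V_DS = 3.61 V ≥ V_ov = 1.61 V, the device is in saturation.
I_D = ½ k_n V_ov² (1 + λ V_DS) = 0.5 × 4.15 × 1.61² × (1 + 0.039 × 3.61) = 6.17 mA.

Saturation; I_D = 6.17 mA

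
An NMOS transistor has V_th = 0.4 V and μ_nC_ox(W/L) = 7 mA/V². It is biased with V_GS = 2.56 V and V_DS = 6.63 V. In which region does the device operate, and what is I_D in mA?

V_ov = V_GS − V_th = 2.56 − 0.4 = 2.16 V.
Since V_DS = 6.63 V ≥ V_ov = 2.16 V, the device is in saturation.
I_D = ½ k_n V_ov² = 0.5 × 7 × 2.16² = 16.3 mA.

Saturation; I_D = 16.3 mA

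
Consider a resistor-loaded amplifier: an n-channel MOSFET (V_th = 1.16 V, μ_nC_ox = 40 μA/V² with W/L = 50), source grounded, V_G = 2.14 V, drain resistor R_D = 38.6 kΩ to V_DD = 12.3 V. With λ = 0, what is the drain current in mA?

I_D = 0.314 mA

V_GS = V_G = 2.14 V, so V_ov = 2.14 − 1.16 = 0.98 V.
k_n = μ_nC_ox · (W/L) = 2 mA/V².
Assume saturation: I_D = ½ k_n V_ov² = 0.5 × 2 × 0.98² = 0.96 mA, giving V_DS = V_DD − I_D R_D = 12.3 − 0.96 × 38.6 = -24.8 V.
But -24.8 V < V_ov = 0.98 V, so the device is actually in triode.
In triode I_D = k_n[V_ov V_DS − ½ V_DS²] and I_D = (V_DD − V_DS)/R_D. Equating: 38.6 V_DS² − 76.66 V_DS + 12.3 = 0, giving V_DS = 0.176 V (the root below V_ov).
I_D = (12.3 − 0.176) / 38.6 = 0.314 mA.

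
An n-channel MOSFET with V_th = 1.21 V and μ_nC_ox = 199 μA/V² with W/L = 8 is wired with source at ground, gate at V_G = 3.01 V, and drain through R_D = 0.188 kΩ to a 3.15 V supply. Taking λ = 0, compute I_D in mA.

V_GS = V_G = 3.01 V, so V_ov = 3.01 − 1.21 = 1.8 V.
k_n = μ_nC_ox · (W/L) = 1.592 mA/V².
Assume saturation: I_D = ½ k_n V_ov² = 0.5 × 1.592 × 1.8² = 2.58 mA, giving V_DS = V_DD − I_D R_D = 3.15 − 2.58 × 0.188 = 2.67 V.
V_DS = 2.67 V ≥ V_ov = 1.8 V, confirming saturation.

I_D = 2.58 mA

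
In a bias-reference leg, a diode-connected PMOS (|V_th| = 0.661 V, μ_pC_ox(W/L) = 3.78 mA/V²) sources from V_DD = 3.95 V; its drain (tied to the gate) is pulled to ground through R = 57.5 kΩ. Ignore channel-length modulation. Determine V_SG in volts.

V_SG = 0.830 V

With gate tied to drain, V_SG = V_SD ≥ V_SG − |V_th|, so the device is in saturation.
KCL at the drain: ½ k_p (V_SG − |V_th|)² = (V_DD − V_SG)/R.
Let x = V_SG − 0.661. Then 109 x² + x − 3.289 = 0, giving x = 0.169 V (positive root), so V_SG = 0.83 V.
I_D = (V_DD − V_SG)/R = (3.95 − 0.83) / 57.5 = 0.0543 mA.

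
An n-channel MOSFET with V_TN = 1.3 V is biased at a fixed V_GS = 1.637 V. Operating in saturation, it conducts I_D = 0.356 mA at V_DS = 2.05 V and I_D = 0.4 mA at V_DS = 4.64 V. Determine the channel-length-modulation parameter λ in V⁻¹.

With V_GS fixed, I_D ∝ (1 + λ V_DS) in saturation, so I_D2/I_D1 = (1 + λ V_DS2)/(1 + λ V_DS1).
0.4/0.356 = 1.124 = (1 + 4.64 λ)/(1 + 2.05 λ).
Solving: λ (I_D1 V_DS2 − I_D2 V_DS1) = I_D2 − I_D1, so λ = (0.4 − 0.356) / (0.356 × 4.64 − 0.4 × 2.05) = 0.044 / 0.832 = 0.0529 V⁻¹.

λ = 0.0529 V⁻¹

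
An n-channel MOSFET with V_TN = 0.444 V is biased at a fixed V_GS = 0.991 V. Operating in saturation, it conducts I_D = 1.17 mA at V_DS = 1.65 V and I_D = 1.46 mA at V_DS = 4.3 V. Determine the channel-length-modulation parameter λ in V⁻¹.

λ = 0.111 V⁻¹

With V_GS fixed, I_D ∝ (1 + λ V_DS) in saturation, so I_D2/I_D1 = (1 + λ V_DS2)/(1 + λ V_DS1).
1.46/1.17 = 1.248 = (1 + 4.3 λ)/(1 + 1.65 λ).
Solving: λ (I_D1 V_DS2 − I_D2 V_DS1) = I_D2 − I_D1, so λ = (1.46 − 1.17) / (1.17 × 4.3 − 1.46 × 1.65) = 0.29 / 2.62 = 0.111 V⁻¹.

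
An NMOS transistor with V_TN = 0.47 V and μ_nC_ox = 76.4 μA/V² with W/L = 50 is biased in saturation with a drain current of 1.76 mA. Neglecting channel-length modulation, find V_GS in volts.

k_n = μ_nC_ox · (W/L) = 3.82 mA/V².
In saturation I_D = ½ k_n (V_GS − V_TN)², so V_GS − V_TN = √(2 I_D / k_n) = √(2 × 1.76 / 3.82) = 0.96 V.
V_GS = 0.47 + 0.96 = 1.43 V.

V_GS = 1.43 V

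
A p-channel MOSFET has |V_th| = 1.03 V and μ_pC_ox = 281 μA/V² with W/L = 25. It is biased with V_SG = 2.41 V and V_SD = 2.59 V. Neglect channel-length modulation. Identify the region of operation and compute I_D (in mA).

k_p = μ_pC_ox · (W/L) = 7.025 mA/V².
V_ov = V_SG − |V_th| = 2.41 − 1.03 = 1.38 V.
Since V_SD = 2.59 V ≥ V_ov = 1.38 V, the device is in saturation.
I_D = ½ k_p V_ov² = 0.5 × 7.025 × 1.38² = 6.69 mA.

Saturation; I_D = 6.69 mA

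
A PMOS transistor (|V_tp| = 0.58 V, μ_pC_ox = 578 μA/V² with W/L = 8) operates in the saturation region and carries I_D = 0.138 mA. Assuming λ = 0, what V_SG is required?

k_p = μ_pC_ox · (W/L) = 4.624 mA/V².
In saturation I_D = ½ k_p (V_SG − |V_tp|)², so V_SG − |V_tp| = √(2 I_D / k_p) = √(2 × 0.138 / 4.624) = 0.244 V.
V_SG = 0.58 + 0.244 = 0.824 V.

V_SG = 0.824 V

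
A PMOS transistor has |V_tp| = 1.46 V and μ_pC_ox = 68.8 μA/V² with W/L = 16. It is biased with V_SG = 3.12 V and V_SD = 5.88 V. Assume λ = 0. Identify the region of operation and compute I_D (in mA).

k_p = μ_pC_ox · (W/L) = 1.101 mA/V².
V_ov = V_SG − |V_tp| = 3.12 − 1.46 = 1.66 V.
Since V_SD = 5.88 V ≥ V_ov = 1.66 V, the device is in saturation.
I_D = ½ k_p V_ov² = 0.5 × 1.101 × 1.66² = 1.52 mA.

Saturation; I_D = 1.52 mA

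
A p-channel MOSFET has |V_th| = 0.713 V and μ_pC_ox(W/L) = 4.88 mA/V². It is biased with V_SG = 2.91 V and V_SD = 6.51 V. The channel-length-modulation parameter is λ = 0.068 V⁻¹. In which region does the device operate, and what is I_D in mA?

Saturation; I_D = 17.0 mA

V_ov = V_SG − |V_th| = 2.91 − 0.713 = 2.2 V.
Since V_SD = 6.51 V ≥ V_ov = 2.2 V, the device is in saturation.
I_D = ½ k_p V_ov² (1 + λ V_SD) = 0.5 × 4.88 × 2.2² × (1 + 0.068 × 6.51) = 17 mA.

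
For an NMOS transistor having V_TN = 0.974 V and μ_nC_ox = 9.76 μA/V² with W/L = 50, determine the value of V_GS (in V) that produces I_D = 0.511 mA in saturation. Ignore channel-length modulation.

k_n = μ_nC_ox · (W/L) = 0.488 mA/V².
In saturation I_D = ½ k_n (V_GS − V_TN)², so V_GS − V_TN = √(2 I_D / k_n) = √(2 × 0.511 / 0.488) = 1.45 V.
V_GS = 0.974 + 1.45 = 2.42 V.

V_GS = 2.42 V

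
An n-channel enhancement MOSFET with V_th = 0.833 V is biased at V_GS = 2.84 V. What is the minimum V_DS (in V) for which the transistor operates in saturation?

The boundary between triode and saturation is V_DS = V_GS − V_th = V_ov.
V_ov = 2.84 − 0.833 = 2.01 V.

V_DS,sat = 2.01 V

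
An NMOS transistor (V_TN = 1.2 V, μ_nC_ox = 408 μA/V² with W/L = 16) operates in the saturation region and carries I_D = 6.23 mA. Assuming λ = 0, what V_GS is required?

k_n = μ_nC_ox · (W/L) = 6.528 mA/V².
In saturation I_D = ½ k_n (V_GS − V_TN)², so V_GS − V_TN = √(2 I_D / k_n) = √(2 × 6.23 / 6.528) = 1.38 V.
V_GS = 1.2 + 1.38 = 2.58 V.

V_GS = 2.58 V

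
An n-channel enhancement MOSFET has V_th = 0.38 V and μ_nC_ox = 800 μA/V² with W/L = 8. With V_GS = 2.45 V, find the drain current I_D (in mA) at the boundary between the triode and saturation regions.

At the boundary V_DS = V_ov = V_GS − V_th = 2.45 − 0.38 = 2.07 V.
k_n = μ_nC_ox · (W/L) = 6.4 mA/V².
I_D = ½ k_n V_ov² = 0.5 × 6.4 × 2.07² = 13.7 mA.

I_D = 13.7 mA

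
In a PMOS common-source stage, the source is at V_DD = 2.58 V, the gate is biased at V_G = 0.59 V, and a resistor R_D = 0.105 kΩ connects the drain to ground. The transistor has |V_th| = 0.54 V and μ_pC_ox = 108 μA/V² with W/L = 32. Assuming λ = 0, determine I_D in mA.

V_SG = V_DD − V_G = 2.58 − 0.59 = 1.99 V, so V_ov = 1.99 − 0.54 = 1.45 V.
k_p = μ_pC_ox · (W/L) = 3.456 mA/V².
Assume saturation: I_D = ½ k_p V_ov² = 0.5 × 3.456 × 1.45² = 3.63 mA, giving V_SD = V_DD − I_D R_D = 2.58 − 3.63 × 0.105 = 2.2 V.
V_SD = 2.2 V ≥ V_ov = 1.45 V, confirming saturation.

I_D = 3.63 mA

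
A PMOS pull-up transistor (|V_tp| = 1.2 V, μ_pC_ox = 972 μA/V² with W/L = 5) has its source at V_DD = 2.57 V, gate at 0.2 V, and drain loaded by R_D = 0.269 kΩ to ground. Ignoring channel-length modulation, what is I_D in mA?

V_SG = V_DD − V_G = 2.57 − 0.2 = 2.37 V, so V_ov = 2.37 − 1.2 = 1.17 V.
k_p = μ_pC_ox · (W/L) = 4.86 mA/V².
Assume saturation: I_D = ½ k_p V_ov² = 0.5 × 4.86 × 1.17² = 3.33 mA, giving V_SD = V_DD − I_D R_D = 2.57 − 3.33 × 0.269 = 1.68 V.
V_SD = 1.68 V ≥ V_ov = 1.17 V, confirming saturation.

I_D = 3.33 mA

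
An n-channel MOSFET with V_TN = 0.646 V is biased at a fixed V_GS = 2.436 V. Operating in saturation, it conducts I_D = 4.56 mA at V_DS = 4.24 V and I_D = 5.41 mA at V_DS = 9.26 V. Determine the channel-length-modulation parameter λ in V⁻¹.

With V_GS fixed, I_D ∝ (1 + λ V_DS) in saturation, so I_D2/I_D1 = (1 + λ V_DS2)/(1 + λ V_DS1).
5.41/4.56 = 1.186 = (1 + 9.26 λ)/(1 + 4.24 λ).
Solving: λ (I_D1 V_DS2 − I_D2 V_DS1) = I_D2 − I_D1, so λ = (5.41 − 4.56) / (4.56 × 9.26 − 5.41 × 4.24) = 0.85 / 19.3 = 0.0441 V⁻¹.

λ = 0.0441 V⁻¹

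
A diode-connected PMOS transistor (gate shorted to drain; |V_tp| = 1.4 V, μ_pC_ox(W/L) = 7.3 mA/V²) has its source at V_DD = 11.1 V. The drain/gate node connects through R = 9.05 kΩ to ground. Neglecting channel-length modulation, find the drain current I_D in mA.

With gate tied to drain, V_SG = V_SD ≥ V_SG − |V_tp|, so the device is in saturation.
KCL at the drain: ½ k_p (V_SG − |V_tp|)² = (V_DD − V_SG)/R.
Let x = V_SG − 1.4. Then 33 x² + x − 9.7 = 0, giving x = 0.527 V (positive root), so V_SG = 1.93 V.
I_D = (V_DD − V_SG)/R = (11.1 − 1.93) / 9.05 = 1.01 mA.

I_D = 1.01 mA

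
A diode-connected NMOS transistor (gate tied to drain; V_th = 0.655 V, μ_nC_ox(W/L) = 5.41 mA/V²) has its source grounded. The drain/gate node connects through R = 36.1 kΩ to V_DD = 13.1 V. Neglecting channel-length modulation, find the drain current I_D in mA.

I_D = 0.335 mA

With gate tied to drain, V_GS = V_DS ≥ V_GS − V_th, so the device is in saturation.
KCL at the drain: ½ k_n (V_GS − V_th)² = (V_DD − V_GS)/R.
Let x = V_GS − 0.655. Then 97.7 x² + x − 12.45 = 0, giving x = 0.352 V (positive root), so V_GS = 1.01 V.
I_D = (V_DD − V_GS)/R = (13.1 − 1.01) / 36.1 = 0.335 mA.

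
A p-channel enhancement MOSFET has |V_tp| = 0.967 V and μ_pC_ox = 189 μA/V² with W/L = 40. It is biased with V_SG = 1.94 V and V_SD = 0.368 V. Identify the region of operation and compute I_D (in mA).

k_p = μ_pC_ox · (W/L) = 7.56 mA/V².
V_ov = V_SG − |V_tp| = 1.94 − 0.967 = 0.973 V.
Since V_SD = 0.368 V < V_ov = 0.973 V, the device is in the triode region.
I_D = k_p [V_ov · V_SD − ½ V_SD²] = 7.56 × [0.973 × 0.368 − 0.5 × 0.368²] = 2.2 mA.

Triode; I_D = 2.20 mA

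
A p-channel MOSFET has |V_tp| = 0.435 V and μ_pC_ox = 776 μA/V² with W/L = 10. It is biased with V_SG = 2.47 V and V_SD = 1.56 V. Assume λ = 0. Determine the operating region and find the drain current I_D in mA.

k_p = μ_pC_ox · (W/L) = 7.76 mA/V².
V_ov = V_SG − |V_tp| = 2.47 − 0.435 = 2.04 V.
Since V_SD = 1.56 V < V_ov = 2.04 V, the device is in the triode region.
I_D = k_p [V_ov · V_SD − ½ V_SD²] = 7.76 × [2.04 × 1.56 − 0.5 × 1.56²] = 15.2 mA.

Triode; I_D = 15.2 mA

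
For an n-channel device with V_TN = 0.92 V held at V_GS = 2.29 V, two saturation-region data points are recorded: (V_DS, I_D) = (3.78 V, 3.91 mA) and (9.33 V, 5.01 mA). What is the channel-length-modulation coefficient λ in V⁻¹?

With V_GS fixed, I_D ∝ (1 + λ V_DS) in saturation, so I_D2/I_D1 = (1 + λ V_DS2)/(1 + λ V_DS1).
5.01/3.91 = 1.281 = (1 + 9.33 λ)/(1 + 3.78 λ).
Solving: λ (I_D1 V_DS2 − I_D2 V_DS1) = I_D2 − I_D1, so λ = (5.01 − 3.91) / (3.91 × 9.33 − 5.01 × 3.78) = 1.1 / 17.5 = 0.0627 V⁻¹.

λ = 0.0627 V⁻¹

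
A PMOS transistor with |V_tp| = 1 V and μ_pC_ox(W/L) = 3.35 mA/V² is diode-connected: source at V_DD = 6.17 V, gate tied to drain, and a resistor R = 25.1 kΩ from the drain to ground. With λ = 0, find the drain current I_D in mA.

I_D = 0.192 mA

With gate tied to drain, V_SG = V_SD ≥ V_SG − |V_tp|, so the device is in saturation.
KCL at the drain: ½ k_p (V_SG − |V_tp|)² = (V_DD − V_SG)/R.
Let x = V_SG − 1. Then 42 x² + x − 5.17 = 0, giving x = 0.339 V (positive root), so V_SG = 1.34 V.
I_D = (V_DD − V_SG)/R = (6.17 − 1.34) / 25.1 = 0.192 mA.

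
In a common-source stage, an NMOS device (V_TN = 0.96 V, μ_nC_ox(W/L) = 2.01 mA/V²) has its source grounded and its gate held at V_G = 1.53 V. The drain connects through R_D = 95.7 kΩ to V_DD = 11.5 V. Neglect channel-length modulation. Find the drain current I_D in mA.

V_GS = V_G = 1.53 V, so V_ov = 1.53 − 0.96 = 0.57 V.
Assume saturation: I_D = ½ k_n V_ov² = 0.5 × 2.01 × 0.57² = 0.327 mA, giving V_DS = V_DD − I_D R_D = 11.5 − 0.327 × 95.7 = -19.7 V.
But -19.7 V < V_ov = 0.57 V, so the device is actually in triode.
In triode I_D = k_n[V_ov V_DS − ½ V_DS²] and I_D = (V_DD − V_DS)/R_D. Equating: 96.2 V_DS² − 110.6 V_DS + 11.5 = 0, giving V_DS = 0.116 V (the root below V_ov).
I_D = (11.5 − 0.116) / 95.7 = 0.119 mA.

I_D = 0.119 mA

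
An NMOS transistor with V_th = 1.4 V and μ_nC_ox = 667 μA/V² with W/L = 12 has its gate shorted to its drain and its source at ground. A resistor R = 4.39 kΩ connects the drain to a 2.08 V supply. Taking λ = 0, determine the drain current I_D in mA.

I_D = 0.116 mA

With gate tied to drain, V_GS = V_DS ≥ V_GS − V_th, so the device is in saturation.
k_n = μ_nC_ox · (W/L) = 8.004 mA/V².
KCL at the drain: ½ k_n (V_GS − V_th)² = (V_DD − V_GS)/R.
Let x = V_GS − 1.4. Then 17.6 x² + x − 0.68 = 0, giving x = 0.17 V (positive root), so V_GS = 1.57 V.
I_D = (V_DD − V_GS)/R = (2.08 − 1.57) / 4.39 = 0.116 mA.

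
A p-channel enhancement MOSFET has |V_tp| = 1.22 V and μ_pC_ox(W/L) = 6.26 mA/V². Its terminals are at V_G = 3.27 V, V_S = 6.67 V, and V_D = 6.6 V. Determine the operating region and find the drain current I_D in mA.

V_SG = V_S − V_G = 6.67 − 3.27 = 3.4 V; V_SD = V_S − V_D = 6.67 − 6.6 = 0.07 V.
V_ov = V_SG − |V_tp| = 3.4 − 1.22 = 2.18 V.
Since V_SD = 0.07 V < V_ov = 2.18 V, the device is in the triode region.
I_D = k_p [V_ov · V_SD − ½ V_SD²] = 6.26 × [2.18 × 0.07 − 0.5 × 0.07²] = 0.94 mA.

Triode; I_D = 0.940 mA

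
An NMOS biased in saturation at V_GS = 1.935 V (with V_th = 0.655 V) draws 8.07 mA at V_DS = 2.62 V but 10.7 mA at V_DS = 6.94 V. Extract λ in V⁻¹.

With V_GS fixed, I_D ∝ (1 + λ V_DS) in saturation, so I_D2/I_D1 = (1 + λ V_DS2)/(1 + λ V_DS1).
10.7/8.07 = 1.326 = (1 + 6.94 λ)/(1 + 2.62 λ).
Solving: λ (I_D1 V_DS2 − I_D2 V_DS1) = I_D2 − I_D1, so λ = (10.7 − 8.07) / (8.07 × 6.94 − 10.7 × 2.62) = 2.63 / 28 = 0.094 V⁻¹.

λ = 0.0940 V⁻¹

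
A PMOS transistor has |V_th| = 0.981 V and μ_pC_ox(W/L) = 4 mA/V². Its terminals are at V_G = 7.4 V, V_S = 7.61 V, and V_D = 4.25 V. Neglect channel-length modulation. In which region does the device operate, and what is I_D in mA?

V_SG = V_S − V_G = 7.61 − 7.4 = 0.21 V; V_SD = V_S − V_D = 7.61 − 4.25 = 3.36 V.
V_SG = 0.21 V < |V_th| = 0.981 V, so the transistor is in cutoff.

Cutoff; I_D = 0 mA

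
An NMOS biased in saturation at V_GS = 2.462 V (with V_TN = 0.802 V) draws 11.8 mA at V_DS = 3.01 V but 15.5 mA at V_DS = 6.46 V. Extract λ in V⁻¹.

With V_GS fixed, I_D ∝ (1 + λ V_DS) in saturation, so I_D2/I_D1 = (1 + λ V_DS2)/(1 + λ V_DS1).
15.5/11.8 = 1.314 = (1 + 6.46 λ)/(1 + 3.01 λ).
Solving: λ (I_D1 V_DS2 − I_D2 V_DS1) = I_D2 − I_D1, so λ = (15.5 − 11.8) / (11.8 × 6.46 − 15.5 × 3.01) = 3.7 / 29.6 = 0.125 V⁻¹.

λ = 0.125 V⁻¹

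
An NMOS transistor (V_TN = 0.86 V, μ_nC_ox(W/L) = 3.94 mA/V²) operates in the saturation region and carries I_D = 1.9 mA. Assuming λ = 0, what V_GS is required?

V_GS = 1.84 V

In saturation I_D = ½ k_n (V_GS − V_TN)², so V_GS − V_TN = √(2 I_D / k_n) = √(2 × 1.9 / 3.94) = 0.982 V.
V_GS = 0.86 + 0.982 = 1.84 V.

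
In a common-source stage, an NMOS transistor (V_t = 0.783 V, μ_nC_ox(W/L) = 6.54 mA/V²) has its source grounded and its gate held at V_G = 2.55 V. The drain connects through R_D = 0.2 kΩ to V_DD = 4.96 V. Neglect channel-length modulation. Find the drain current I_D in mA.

V_GS = V_G = 2.55 V, so V_ov = 2.55 − 0.783 = 1.77 V.
Assume saturation: I_D = ½ k_n V_ov² = 0.5 × 6.54 × 1.77² = 10.2 mA, giving V_DS = V_DD − I_D R_D = 4.96 − 10.2 × 0.2 = 2.92 V.
V_DS = 2.92 V ≥ V_ov = 1.77 V, confirming saturation.

I_D = 10.2 mA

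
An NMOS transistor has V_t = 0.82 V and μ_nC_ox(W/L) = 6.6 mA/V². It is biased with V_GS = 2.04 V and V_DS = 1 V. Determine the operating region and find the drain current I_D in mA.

Triode; I_D = 4.75 mA

V_ov = V_GS − V_t = 2.04 − 0.82 = 1.22 V.
Since V_DS = 1 V < V_ov = 1.22 V, the device is in the triode region.
I_D = k_n [V_ov · V_DS − ½ V_DS²] = 6.6 × [1.22 × 1 − 0.5 × 1²] = 4.75 mA.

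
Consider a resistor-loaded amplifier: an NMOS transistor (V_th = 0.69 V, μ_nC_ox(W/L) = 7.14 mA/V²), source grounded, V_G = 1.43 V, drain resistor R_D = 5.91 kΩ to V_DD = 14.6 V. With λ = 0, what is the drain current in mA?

I_D = 1.95 mA

V_GS = V_G = 1.43 V, so V_ov = 1.43 − 0.69 = 0.74 V.
Assume saturation: I_D = ½ k_n V_ov² = 0.5 × 7.14 × 0.74² = 1.95 mA, giving V_DS = V_DD − I_D R_D = 14.6 − 1.95 × 5.91 = 3.05 V.
V_DS = 3.05 V ≥ V_ov = 0.74 V, confirming saturation.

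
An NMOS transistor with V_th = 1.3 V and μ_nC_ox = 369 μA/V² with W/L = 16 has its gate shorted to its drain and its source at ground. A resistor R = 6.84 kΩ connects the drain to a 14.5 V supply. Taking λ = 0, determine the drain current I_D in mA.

With gate tied to drain, V_GS = V_DS ≥ V_GS − V_th, so the device is in saturation.
k_n = μ_nC_ox · (W/L) = 5.904 mA/V².
KCL at the drain: ½ k_n (V_GS − V_th)² = (V_DD − V_GS)/R.
Let x = V_GS − 1.3. Then 20.2 x² + x − 13.2 = 0, giving x = 0.784 V (positive root), so V_GS = 2.08 V.
I_D = (V_DD − V_GS)/R = (14.5 − 2.08) / 6.84 = 1.82 mA.

I_D = 1.82 mA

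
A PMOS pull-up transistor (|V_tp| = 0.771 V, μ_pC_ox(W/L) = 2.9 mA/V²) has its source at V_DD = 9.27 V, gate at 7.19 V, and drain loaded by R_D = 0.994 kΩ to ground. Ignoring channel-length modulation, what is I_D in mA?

V_SG = V_DD − V_G = 9.27 − 7.19 = 2.08 V, so V_ov = 2.08 − 0.771 = 1.31 V.
Assume saturation: I_D = ½ k_p V_ov² = 0.5 × 2.9 × 1.31² = 2.48 mA, giving V_SD = V_DD − I_D R_D = 9.27 − 2.48 × 0.994 = 6.8 V.
V_SD = 6.8 V ≥ V_ov = 1.31 V, confirming saturation.

I_D = 2.48 mA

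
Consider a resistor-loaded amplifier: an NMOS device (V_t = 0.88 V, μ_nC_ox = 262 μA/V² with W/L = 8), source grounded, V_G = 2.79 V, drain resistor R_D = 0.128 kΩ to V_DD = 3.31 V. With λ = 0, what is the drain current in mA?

V_GS = V_G = 2.79 V, so V_ov = 2.79 − 0.88 = 1.91 V.
k_n = μ_nC_ox · (W/L) = 2.096 mA/V².
Assume saturation: I_D = ½ k_n V_ov² = 0.5 × 2.096 × 1.91² = 3.82 mA, giving V_DS = V_DD − I_D R_D = 3.31 − 3.82 × 0.128 = 2.82 V.
V_DS = 2.82 V ≥ V_ov = 1.91 V, confirming saturation.

I_D = 3.82 mA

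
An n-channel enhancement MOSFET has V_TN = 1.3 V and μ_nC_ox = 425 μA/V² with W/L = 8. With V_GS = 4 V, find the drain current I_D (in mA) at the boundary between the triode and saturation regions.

At the boundary V_DS = V_ov = V_GS − V_TN = 4 − 1.3 = 2.7 V.
k_n = μ_nC_ox · (W/L) = 3.4 mA/V².
I_D = ½ k_n V_ov² = 0.5 × 3.4 × 2.7² = 12.4 mA.

I_D = 12.4 mA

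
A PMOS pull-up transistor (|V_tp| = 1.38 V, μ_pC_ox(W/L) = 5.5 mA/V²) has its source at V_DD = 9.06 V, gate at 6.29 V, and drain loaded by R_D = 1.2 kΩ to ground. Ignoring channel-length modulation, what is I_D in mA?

I_D = 5.31 mA

V_SG = V_DD − V_G = 9.06 − 6.29 = 2.77 V, so V_ov = 2.77 − 1.38 = 1.39 V.
Assume saturation: I_D = ½ k_p V_ov² = 0.5 × 5.5 × 1.39² = 5.31 mA, giving V_SD = V_DD − I_D R_D = 9.06 − 5.31 × 1.2 = 2.68 V.
V_SD = 2.68 V ≥ V_ov = 1.39 V, confirming saturation.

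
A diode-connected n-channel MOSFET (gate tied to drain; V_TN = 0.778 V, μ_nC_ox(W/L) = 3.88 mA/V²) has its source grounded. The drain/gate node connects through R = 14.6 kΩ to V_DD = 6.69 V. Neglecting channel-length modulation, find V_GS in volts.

V_GS = 1.22 V

With gate tied to drain, V_GS = V_DS ≥ V_GS − V_TN, so the device is in saturation.
KCL at the drain: ½ k_n (V_GS − V_TN)² = (V_DD − V_GS)/R.
Let x = V_GS − 0.778. Then 28.3 x² + x − 5.912 = 0, giving x = 0.44 V (positive root), so V_GS = 1.22 V.
I_D = (V_DD − V_GS)/R = (6.69 − 1.22) / 14.6 = 0.375 mA.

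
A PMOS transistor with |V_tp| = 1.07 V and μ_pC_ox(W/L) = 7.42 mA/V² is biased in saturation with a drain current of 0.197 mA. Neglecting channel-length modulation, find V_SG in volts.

In saturation I_D = ½ k_p (V_SG − |V_tp|)², so V_SG − |V_tp| = √(2 I_D / k_p) = √(2 × 0.197 / 7.42) = 0.23 V.
V_SG = 1.07 + 0.23 = 1.3 V.

V_SG = 1.30 V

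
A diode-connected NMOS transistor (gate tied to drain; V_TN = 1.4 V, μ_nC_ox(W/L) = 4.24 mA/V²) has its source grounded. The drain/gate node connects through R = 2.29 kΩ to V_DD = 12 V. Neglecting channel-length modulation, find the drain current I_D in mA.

I_D = 4.03 mA

With gate tied to drain, V_GS = V_DS ≥ V_GS − V_TN, so the device is in saturation.
KCL at the drain: ½ k_n (V_GS − V_TN)² = (V_DD − V_GS)/R.
Let x = V_GS − 1.4. Then 4.85 x² + x − 10.6 = 0, giving x = 1.38 V (positive root), so V_GS = 2.78 V.
I_D = (V_DD − V_GS)/R = (12 − 2.78) / 2.29 = 4.03 mA.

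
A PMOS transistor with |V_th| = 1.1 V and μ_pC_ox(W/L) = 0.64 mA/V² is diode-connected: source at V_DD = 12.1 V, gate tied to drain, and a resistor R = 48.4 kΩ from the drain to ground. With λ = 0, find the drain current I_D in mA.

I_D = 0.211 mA

With gate tied to drain, V_SG = V_SD ≥ V_SG − |V_th|, so the device is in saturation.
KCL at the drain: ½ k_p (V_SG − |V_th|)² = (V_DD − V_SG)/R.
Let x = V_SG − 1.1. Then 15.5 x² + x − 11 = 0, giving x = 0.811 V (positive root), so V_SG = 1.91 V.
I_D = (V_DD − V_SG)/R = (12.1 − 1.91) / 48.4 = 0.211 mA.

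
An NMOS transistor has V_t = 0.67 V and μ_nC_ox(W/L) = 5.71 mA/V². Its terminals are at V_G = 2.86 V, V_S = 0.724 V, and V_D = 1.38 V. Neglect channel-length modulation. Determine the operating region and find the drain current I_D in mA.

Triode; I_D = 4.26 mA

V_GS = V_G − V_S = 2.86 − 0.724 = 2.14 V; V_DS = V_D − V_S = 1.38 − 0.724 = 0.656 V.
V_ov = V_GS − V_t = 2.14 − 0.67 = 1.47 V.
Since V_DS = 0.656 V < V_ov = 1.47 V, the device is in the triode region.
I_D = k_n [V_ov · V_DS − ½ V_DS²] = 5.71 × [1.47 × 0.656 − 0.5 × 0.656²] = 4.26 mA.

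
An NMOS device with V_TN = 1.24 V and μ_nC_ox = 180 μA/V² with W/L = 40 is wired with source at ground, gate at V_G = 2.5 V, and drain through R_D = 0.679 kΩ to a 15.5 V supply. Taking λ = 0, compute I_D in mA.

V_GS = V_G = 2.5 V, so V_ov = 2.5 − 1.24 = 1.26 V.
k_n = μ_nC_ox · (W/L) = 7.2 mA/V².
Assume saturation: I_D = ½ k_n V_ov² = 0.5 × 7.2 × 1.26² = 5.72 mA, giving V_DS = V_DD − I_D R_D = 15.5 − 5.72 × 0.679 = 11.6 V.
V_DS = 11.6 V ≥ V_ov = 1.26 V, confirming saturation.

I_D = 5.72 mA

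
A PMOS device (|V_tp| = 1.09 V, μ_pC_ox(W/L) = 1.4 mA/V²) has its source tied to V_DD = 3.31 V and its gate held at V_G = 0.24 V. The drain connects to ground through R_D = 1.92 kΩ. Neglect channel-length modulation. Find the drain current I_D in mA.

I_D = 1.41 mA

V_SG = V_DD − V_G = 3.31 − 0.24 = 3.07 V, so V_ov = 3.07 − 1.09 = 1.98 V.
Assume saturation: I_D = ½ k_p V_ov² = 0.5 × 1.4 × 1.98² = 2.74 mA, giving V_SD = V_DD − I_D R_D = 3.31 − 2.74 × 1.92 = -1.96 V.
But -1.96 V < V_ov = 1.98 V, so the device is actually in triode.
In triode I_D = k_p[V_ov V_SD − ½ V_SD²] and I_D = (V_DD − V_SD)/R_D. Equating: 1.34 V_SD² − 6.322 V_SD + 3.31 = 0, giving V_SD = 0.6 V (the root below V_ov).
I_D = (3.31 − 0.6) / 1.92 = 1.41 mA.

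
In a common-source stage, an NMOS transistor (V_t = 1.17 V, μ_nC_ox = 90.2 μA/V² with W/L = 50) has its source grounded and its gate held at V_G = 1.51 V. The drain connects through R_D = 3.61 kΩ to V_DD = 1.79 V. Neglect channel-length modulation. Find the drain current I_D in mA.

V_GS = V_G = 1.51 V, so V_ov = 1.51 − 1.17 = 0.34 V.
k_n = μ_nC_ox · (W/L) = 4.51 mA/V².
Assume saturation: I_D = ½ k_n V_ov² = 0.5 × 4.51 × 0.34² = 0.261 mA, giving V_DS = V_DD − I_D R_D = 1.79 − 0.261 × 3.61 = 0.849 V.
V_DS = 0.849 V ≥ V_ov = 0.34 V, confirming saturation.

I_D = 0.261 mA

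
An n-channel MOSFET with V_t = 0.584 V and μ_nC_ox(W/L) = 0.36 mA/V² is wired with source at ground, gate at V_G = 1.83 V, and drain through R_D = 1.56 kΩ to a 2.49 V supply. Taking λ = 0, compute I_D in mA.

I_D = 0.279 mA

V_GS = V_G = 1.83 V, so V_ov = 1.83 − 0.584 = 1.25 V.
Assume saturation: I_D = ½ k_n V_ov² = 0.5 × 0.36 × 1.25² = 0.279 mA, giving V_DS = V_DD − I_D R_D = 2.49 − 0.279 × 1.56 = 2.05 V.
V_DS = 2.05 V ≥ V_ov = 1.25 V, confirming saturation.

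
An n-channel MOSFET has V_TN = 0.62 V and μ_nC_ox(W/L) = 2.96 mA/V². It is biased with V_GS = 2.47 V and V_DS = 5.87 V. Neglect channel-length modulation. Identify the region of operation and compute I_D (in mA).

V_ov = V_GS − V_TN = 2.47 − 0.62 = 1.85 V.
Since V_DS = 5.87 V ≥ V_ov = 1.85 V, the device is in saturation.
I_D = ½ k_n V_ov² = 0.5 × 2.96 × 1.85² = 5.07 mA.

Saturation; I_D = 5.07 mA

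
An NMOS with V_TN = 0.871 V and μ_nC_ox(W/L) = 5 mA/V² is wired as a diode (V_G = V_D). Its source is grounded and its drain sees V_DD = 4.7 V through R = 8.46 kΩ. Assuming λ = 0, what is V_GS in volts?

V_GS = 1.27 V

With gate tied to drain, V_GS = V_DS ≥ V_GS − V_TN, so the device is in saturation.
KCL at the drain: ½ k_n (V_GS − V_TN)² = (V_DD − V_GS)/R.
Let x = V_GS − 0.871. Then 21.2 x² + x − 3.829 = 0, giving x = 0.403 V (positive root), so V_GS = 1.27 V.
I_D = (V_DD − V_GS)/R = (4.7 − 1.27) / 8.46 = 0.405 mA.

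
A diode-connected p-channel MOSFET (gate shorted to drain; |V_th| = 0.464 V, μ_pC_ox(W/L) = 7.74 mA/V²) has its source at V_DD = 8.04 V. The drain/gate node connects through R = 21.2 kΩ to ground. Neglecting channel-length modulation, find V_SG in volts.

V_SG = 0.762 V

With gate tied to drain, V_SG = V_SD ≥ V_SG − |V_th|, so the device is in saturation.
KCL at the drain: ½ k_p (V_SG − |V_th|)² = (V_DD − V_SG)/R.
Let x = V_SG − 0.464. Then 82 x² + x − 7.576 = 0, giving x = 0.298 V (positive root), so V_SG = 0.762 V.
I_D = (V_DD − V_SG)/R = (8.04 − 0.762) / 21.2 = 0.343 mA.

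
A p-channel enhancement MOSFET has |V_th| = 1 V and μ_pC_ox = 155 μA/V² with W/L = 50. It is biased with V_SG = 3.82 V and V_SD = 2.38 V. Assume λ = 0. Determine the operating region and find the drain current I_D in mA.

Triode; I_D = 30.1 mA

k_p = μ_pC_ox · (W/L) = 7.75 mA/V².
V_ov = V_SG − |V_th| = 3.82 − 1 = 2.82 V.
Since V_SD = 2.38 V < V_ov = 2.82 V, the device is in the triode region.
I_D = k_p [V_ov · V_SD − ½ V_SD²] = 7.75 × [2.82 × 2.38 − 0.5 × 2.38²] = 30.1 mA.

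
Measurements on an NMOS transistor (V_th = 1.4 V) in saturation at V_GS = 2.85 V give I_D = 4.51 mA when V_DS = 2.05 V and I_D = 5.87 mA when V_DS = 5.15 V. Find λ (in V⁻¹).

With V_GS fixed, I_D ∝ (1 + λ V_DS) in saturation, so I_D2/I_D1 = (1 + λ V_DS2)/(1 + λ V_DS1).
5.87/4.51 = 1.302 = (1 + 5.15 λ)/(1 + 2.05 λ).
Solving: λ (I_D1 V_DS2 − I_D2 V_DS1) = I_D2 − I_D1, so λ = (5.87 − 4.51) / (4.51 × 5.15 − 5.87 × 2.05) = 1.36 / 11.2 = 0.122 V⁻¹.

λ = 0.122 V⁻¹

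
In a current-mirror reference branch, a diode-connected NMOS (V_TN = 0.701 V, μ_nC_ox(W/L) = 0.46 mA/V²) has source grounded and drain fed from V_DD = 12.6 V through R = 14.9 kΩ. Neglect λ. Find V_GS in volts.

V_GS = 2.42 V

With gate tied to drain, V_GS = V_DS ≥ V_GS − V_TN, so the device is in saturation.
KCL at the drain: ½ k_n (V_GS − V_TN)² = (V_DD − V_GS)/R.
Let x = V_GS − 0.701. Then 3.43 x² + x − 11.9 = 0, giving x = 1.72 V (positive root), so V_GS = 2.42 V.
I_D = (V_DD − V_GS)/R = (12.6 − 2.42) / 14.9 = 0.683 mA.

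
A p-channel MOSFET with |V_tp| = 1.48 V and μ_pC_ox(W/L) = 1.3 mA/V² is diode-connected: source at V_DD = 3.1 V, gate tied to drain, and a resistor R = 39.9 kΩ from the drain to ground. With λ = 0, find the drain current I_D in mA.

I_D = 0.0348 mA

With gate tied to drain, V_SG = V_SD ≥ V_SG − |V_tp|, so the device is in saturation.
KCL at the drain: ½ k_p (V_SG − |V_tp|)² = (V_DD − V_SG)/R.
Let x = V_SG − 1.48. Then 25.9 x² + x − 1.62 = 0, giving x = 0.231 V (positive root), so V_SG = 1.71 V.
I_D = (V_DD − V_SG)/R = (3.1 − 1.71) / 39.9 = 0.0348 mA.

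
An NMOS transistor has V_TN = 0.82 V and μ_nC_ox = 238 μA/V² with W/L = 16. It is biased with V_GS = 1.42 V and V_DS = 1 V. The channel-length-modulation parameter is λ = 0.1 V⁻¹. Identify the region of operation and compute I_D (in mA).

k_n = μ_nC_ox · (W/L) = 3.808 mA/V².
V_ov = V_GS − V_TN = 1.42 − 0.82 = 0.6 V.
Since V_DS = 1 V ≥ V_ov = 0.6 V, the device is in saturation.
I_D = ½ k_n V_ov² (1 + λ V_DS) = 0.5 × 3.808 × 0.6² × (1 + 0.1 × 1) = 0.754 mA.

Saturation; I_D = 0.754 mA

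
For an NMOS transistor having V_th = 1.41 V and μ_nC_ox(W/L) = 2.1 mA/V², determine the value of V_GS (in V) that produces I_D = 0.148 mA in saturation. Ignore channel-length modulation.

In saturation I_D = ½ k_n (V_GS − V_th)², so V_GS − V_th = √(2 I_D / k_n) = √(2 × 0.148 / 2.1) = 0.375 V.
V_GS = 1.41 + 0.375 = 1.79 V.

V_GS = 1.79 V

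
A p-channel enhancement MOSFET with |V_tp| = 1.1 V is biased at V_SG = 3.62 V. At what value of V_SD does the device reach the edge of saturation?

The boundary between triode and saturation is V_SD = V_SG − |V_tp| = V_ov.
V_ov = 3.62 − 1.1 = 2.52 V.

V_SD,sat = 2.52 V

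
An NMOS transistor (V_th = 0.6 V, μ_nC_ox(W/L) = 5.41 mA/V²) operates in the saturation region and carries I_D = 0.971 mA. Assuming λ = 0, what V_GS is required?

In saturation I_D = ½ k_n (V_GS − V_th)², so V_GS − V_th = √(2 I_D / k_n) = √(2 × 0.971 / 5.41) = 0.599 V.
V_GS = 0.6 + 0.599 = 1.2 V.

V_GS = 1.20 V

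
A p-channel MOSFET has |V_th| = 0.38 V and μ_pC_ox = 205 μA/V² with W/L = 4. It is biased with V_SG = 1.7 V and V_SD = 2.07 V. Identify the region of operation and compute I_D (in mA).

Saturation; I_D = 0.714 mA

k_p = μ_pC_ox · (W/L) = 0.82 mA/V².
V_ov = V_SG − |V_th| = 1.7 − 0.38 = 1.32 V.
Since V_SD = 2.07 V ≥ V_ov = 1.32 V, the device is in saturation.
I_D = ½ k_p V_ov² = 0.5 × 0.82 × 1.32² = 0.714 mA.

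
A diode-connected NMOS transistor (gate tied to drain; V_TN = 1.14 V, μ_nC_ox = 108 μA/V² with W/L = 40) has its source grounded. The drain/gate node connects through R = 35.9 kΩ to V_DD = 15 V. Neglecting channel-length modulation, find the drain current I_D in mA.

With gate tied to drain, V_GS = V_DS ≥ V_GS − V_TN, so the device is in saturation.
k_n = μ_nC_ox · (W/L) = 4.32 mA/V².
KCL at the drain: ½ k_n (V_GS − V_TN)² = (V_DD − V_GS)/R.
Let x = V_GS − 1.14. Then 77.5 x² + x − 13.86 = 0, giving x = 0.416 V (positive root), so V_GS = 1.56 V.
I_D = (V_DD − V_GS)/R = (15 − 1.56) / 35.9 = 0.374 mA.

I_D = 0.374 mA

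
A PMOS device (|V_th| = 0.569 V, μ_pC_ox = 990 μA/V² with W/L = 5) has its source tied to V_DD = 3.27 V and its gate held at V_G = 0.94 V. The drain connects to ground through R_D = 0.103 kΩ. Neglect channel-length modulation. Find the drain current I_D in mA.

I_D = 7.68 mA

V_SG = V_DD − V_G = 3.27 − 0.94 = 2.33 V, so V_ov = 2.33 − 0.569 = 1.76 V.
k_p = μ_pC_ox · (W/L) = 4.95 mA/V².
Assume saturation: I_D = ½ k_p V_ov² = 0.5 × 4.95 × 1.76² = 7.68 mA, giving V_SD = V_DD − I_D R_D = 3.27 − 7.68 × 0.103 = 2.48 V.
V_SD = 2.48 V ≥ V_ov = 1.76 V, confirming saturation.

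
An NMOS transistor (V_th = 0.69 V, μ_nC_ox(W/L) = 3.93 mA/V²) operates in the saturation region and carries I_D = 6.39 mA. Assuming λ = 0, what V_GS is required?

In saturation I_D = ½ k_n (V_GS − V_th)², so V_GS − V_th = √(2 I_D / k_n) = √(2 × 6.39 / 3.93) = 1.8 V.
V_GS = 0.69 + 1.8 = 2.49 V.

V_GS = 2.49 V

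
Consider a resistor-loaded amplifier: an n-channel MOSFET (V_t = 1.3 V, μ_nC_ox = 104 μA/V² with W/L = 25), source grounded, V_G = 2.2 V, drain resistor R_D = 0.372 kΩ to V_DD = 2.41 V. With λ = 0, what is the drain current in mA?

V_GS = V_G = 2.2 V, so V_ov = 2.2 − 1.3 = 0.9 V.
k_n = μ_nC_ox · (W/L) = 2.6 mA/V².
Assume saturation: I_D = ½ k_n V_ov² = 0.5 × 2.6 × 0.9² = 1.05 mA, giving V_DS = V_DD − I_D R_D = 2.41 − 1.05 × 0.372 = 2.02 V.
V_DS = 2.02 V ≥ V_ov = 0.9 V, confirming saturation.

I_D = 1.05 mA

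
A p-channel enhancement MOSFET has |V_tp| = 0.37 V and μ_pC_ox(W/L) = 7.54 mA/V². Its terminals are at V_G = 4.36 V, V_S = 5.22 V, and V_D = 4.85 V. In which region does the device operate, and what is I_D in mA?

V_SG = V_S − V_G = 5.22 − 4.36 = 0.86 V; V_SD = V_S − V_D = 5.22 − 4.85 = 0.37 V.
V_ov = V_SG − |V_tp| = 0.86 − 0.37 = 0.49 V.
Since V_SD = 0.37 V < V_ov = 0.49 V, the device is in the triode region.
I_D = k_p [V_ov · V_SD − ½ V_SD²] = 7.54 × [0.49 × 0.37 − 0.5 × 0.37²] = 0.851 mA.

Triode; I_D = 0.851 mA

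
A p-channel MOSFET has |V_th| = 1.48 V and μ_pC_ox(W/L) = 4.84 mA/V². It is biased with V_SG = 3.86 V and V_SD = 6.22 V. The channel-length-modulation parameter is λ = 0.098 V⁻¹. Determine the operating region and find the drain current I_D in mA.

V_ov = V_SG − |V_th| = 3.86 − 1.48 = 2.38 V.
Since V_SD = 6.22 V ≥ V_ov = 2.38 V, the device is in saturation.
I_D = ½ k_p V_ov² (1 + λ V_SD) = 0.5 × 4.84 × 2.38² × (1 + 0.098 × 6.22) = 22.1 mA.

Saturation; I_D = 22.1 mA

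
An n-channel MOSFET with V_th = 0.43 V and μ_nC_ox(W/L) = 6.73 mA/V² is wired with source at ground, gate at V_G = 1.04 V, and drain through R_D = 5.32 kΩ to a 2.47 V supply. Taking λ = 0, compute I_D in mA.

I_D = 0.442 mA

V_GS = V_G = 1.04 V, so V_ov = 1.04 − 0.43 = 0.61 V.
Assume saturation: I_D = ½ k_n V_ov² = 0.5 × 6.73 × 0.61² = 1.25 mA, giving V_DS = V_DD − I_D R_D = 2.47 − 1.25 × 5.32 = -4.19 V.
But -4.19 V < V_ov = 0.61 V, so the device is actually in triode.
In triode I_D = k_n[V_ov V_DS − ½ V_DS²] and I_D = (V_DD − V_DS)/R_D. Equating: 17.9 V_DS² − 22.84 V_DS + 2.47 = 0, giving V_DS = 0.119 V (the root below V_ov).
I_D = (2.47 − 0.119) / 5.32 = 0.442 mA.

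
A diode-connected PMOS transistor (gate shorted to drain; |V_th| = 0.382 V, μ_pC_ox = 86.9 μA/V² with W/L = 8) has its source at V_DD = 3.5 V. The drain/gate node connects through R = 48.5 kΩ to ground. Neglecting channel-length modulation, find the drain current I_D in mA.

With gate tied to drain, V_SG = V_SD ≥ V_SG − |V_th|, so the device is in saturation.
k_p = μ_pC_ox · (W/L) = 0.6952 mA/V².
KCL at the drain: ½ k_p (V_SG − |V_th|)² = (V_DD − V_SG)/R.
Let x = V_SG − 0.382. Then 16.9 x² + x − 3.118 = 0, giving x = 0.401 V (positive root), so V_SG = 0.783 V.
I_D = (V_DD − V_SG)/R = (3.5 − 0.783) / 48.5 = 0.056 mA.

I_D = 0.0560 mA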